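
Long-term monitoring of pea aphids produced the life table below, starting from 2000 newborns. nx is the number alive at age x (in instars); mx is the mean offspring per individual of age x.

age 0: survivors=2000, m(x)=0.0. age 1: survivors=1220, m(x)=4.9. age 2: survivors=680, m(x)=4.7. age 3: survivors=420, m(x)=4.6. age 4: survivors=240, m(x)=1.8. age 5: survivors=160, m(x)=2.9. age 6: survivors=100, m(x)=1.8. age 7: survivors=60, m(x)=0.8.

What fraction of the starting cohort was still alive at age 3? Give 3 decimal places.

0.210

l_3 = n_3/n_0 = 420/2000 = 0.21 → 0.210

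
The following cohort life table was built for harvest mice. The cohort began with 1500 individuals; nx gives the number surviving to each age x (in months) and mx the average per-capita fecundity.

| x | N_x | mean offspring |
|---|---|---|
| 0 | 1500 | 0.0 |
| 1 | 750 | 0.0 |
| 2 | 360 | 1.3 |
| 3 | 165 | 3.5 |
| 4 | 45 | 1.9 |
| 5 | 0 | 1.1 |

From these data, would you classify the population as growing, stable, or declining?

declining

lx = nx/n0 = nx/1500: 1, 0.5, 0.24, 0.11, 0.03, 0
R0 = Σ lx·mx = 0 + 0 + 0.312 + 0.385 + 0.057 + 0 = 0.754
R0 < 1, so the population is declining.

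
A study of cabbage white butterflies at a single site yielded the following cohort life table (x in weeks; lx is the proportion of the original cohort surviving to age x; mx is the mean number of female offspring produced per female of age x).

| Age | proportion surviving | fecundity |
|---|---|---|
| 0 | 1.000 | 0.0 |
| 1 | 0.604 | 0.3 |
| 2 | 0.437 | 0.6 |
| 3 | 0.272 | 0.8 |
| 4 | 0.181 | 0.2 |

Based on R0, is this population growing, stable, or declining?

R0 = Σ lx·mx = 0 + 0.1812 + 0.2622 + 0.2176 + 0.0362 = 0.6972
R0 < 1, so the population is declining.

declining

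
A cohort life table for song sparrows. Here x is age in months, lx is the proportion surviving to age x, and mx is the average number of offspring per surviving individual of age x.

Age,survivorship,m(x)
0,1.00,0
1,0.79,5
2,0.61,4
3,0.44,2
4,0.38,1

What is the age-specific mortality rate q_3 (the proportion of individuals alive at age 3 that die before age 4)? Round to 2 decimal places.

0.14

q_3 = (l_3 − l_4) / l_3 = (0.44 − 0.38) / 0.44
     = 0.06 / 0.44 = 0.136364… → 0.14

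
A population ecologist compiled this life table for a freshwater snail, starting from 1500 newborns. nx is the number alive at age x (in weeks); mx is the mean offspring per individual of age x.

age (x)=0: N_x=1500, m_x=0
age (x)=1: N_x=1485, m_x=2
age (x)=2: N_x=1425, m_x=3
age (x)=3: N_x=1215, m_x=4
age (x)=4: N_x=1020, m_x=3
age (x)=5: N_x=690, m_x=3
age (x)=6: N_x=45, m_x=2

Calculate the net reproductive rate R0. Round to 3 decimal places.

11.550

lx = nx/n0 = nx/1500: 1, 0.99, 0.95, 0.81, 0.68, 0.46, 0.03
lx·mx by age: 0, 1.98, 2.85, 3.24, 2.04, 1.38, 0.06
R0 = Σ lx·mx = 11.55 → 11.550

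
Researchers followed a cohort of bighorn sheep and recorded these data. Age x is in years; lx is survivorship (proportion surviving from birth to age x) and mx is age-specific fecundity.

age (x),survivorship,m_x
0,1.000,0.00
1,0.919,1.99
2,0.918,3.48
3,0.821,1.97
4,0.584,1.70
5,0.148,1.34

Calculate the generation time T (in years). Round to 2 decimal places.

2.30

lx·mx: 0, 1.82881, 3.19464, 1.61737, 0.9928, 0.19832 → R0 = 7.83194
x·lx·mx: 0, 1.82881, 6.38928, 4.85211, 3.9712, 0.9916 → Σ = 18.033
T = 18.033 / 7.83194 = 2.302495… → 2.30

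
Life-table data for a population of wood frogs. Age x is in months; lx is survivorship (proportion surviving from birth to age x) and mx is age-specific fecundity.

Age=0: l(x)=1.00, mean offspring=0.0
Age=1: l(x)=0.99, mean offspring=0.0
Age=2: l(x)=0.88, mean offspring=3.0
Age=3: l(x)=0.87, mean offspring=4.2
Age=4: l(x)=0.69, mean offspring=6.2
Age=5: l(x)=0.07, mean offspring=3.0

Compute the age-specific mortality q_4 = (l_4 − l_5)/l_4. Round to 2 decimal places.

0.90

q_4 = (l_4 − l_5) / l_4 = (0.69 − 0.07) / 0.69
     = 0.62 / 0.69 = 0.898551… → 0.90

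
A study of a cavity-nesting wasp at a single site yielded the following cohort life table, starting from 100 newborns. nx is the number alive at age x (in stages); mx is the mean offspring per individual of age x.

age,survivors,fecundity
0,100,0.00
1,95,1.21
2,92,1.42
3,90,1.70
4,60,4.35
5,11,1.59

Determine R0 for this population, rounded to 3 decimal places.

6.771

lx = nx/n0 = nx/100: 1, 0.95, 0.92, 0.9, 0.6, 0.11
lx·mx by age: 0, 1.1495, 1.3064, 1.53, 2.61, 0.1749
R0 = Σ lx·mx = 6.7708 → 6.771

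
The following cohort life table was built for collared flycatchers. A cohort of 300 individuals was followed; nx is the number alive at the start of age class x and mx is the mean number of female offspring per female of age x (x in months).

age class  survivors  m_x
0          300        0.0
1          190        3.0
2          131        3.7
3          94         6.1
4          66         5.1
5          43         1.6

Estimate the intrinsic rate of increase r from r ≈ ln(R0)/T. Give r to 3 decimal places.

lx = nx/n0 = nx/300: 1, 0.63333…, 0.43667…, 0.31333…, 0.22, 0.14333…
R0 = Σ lx·mx = 0 + 1.9… + 1.61567… + 1.91133… + 1.122 + 0.22933… = 6.778333…
Σ x·lx·mx = 16.5…; T = 16.5…/6.778333… = 2.43423…
r ≈ ln(R0)/T = ln(6.778333…)/2.43423… = 0.78618… → 0.786

0.786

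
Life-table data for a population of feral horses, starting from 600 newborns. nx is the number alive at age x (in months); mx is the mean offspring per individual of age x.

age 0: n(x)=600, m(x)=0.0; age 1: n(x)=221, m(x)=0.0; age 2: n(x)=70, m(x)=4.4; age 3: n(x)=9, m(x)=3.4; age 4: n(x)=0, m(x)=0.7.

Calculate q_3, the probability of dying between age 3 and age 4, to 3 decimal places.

lx = nx/n0 = nx/600: 1, 0.36833…, 0.11667…, 0.015, 0
q_3 = (l_3 − l_4) / l_3 = (0.015 − 0) / 0.015
     = 0.015 / 0.015 = 1 → 1.000

1.000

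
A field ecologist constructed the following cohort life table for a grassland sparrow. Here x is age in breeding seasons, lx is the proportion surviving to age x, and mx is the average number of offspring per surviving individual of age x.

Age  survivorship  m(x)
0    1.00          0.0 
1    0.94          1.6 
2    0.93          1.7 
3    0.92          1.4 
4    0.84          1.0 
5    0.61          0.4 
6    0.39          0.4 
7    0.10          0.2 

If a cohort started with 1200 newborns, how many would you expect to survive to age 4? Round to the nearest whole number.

1008

Expected survivors = N0 · l_4 = 1200 × 0.84 = 1008 → 1008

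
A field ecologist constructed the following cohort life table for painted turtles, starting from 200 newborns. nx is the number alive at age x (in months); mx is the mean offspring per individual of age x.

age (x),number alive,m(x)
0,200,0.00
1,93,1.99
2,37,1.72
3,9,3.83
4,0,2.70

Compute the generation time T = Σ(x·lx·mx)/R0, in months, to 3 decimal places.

1.468

lx = nx/n0 = nx/200: 1, 0.465, 0.185, 0.045, 0
lx·mx: 0, 0.92535, 0.3182, 0.17235, 0 → R0 = 1.4159
x·lx·mx: 0, 0.92535, 0.6364, 0.51705, 0 → Σ = 2.0788
T = 2.0788 / 1.4159 = 1.468183… → 1.468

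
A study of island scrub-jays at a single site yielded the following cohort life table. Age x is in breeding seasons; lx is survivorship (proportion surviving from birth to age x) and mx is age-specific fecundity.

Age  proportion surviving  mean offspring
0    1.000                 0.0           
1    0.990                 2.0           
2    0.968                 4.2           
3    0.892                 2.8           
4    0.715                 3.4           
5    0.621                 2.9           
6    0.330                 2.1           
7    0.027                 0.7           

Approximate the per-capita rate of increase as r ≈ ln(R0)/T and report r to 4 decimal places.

0.8638

R0 = Σ lx·mx = 0 + 1.98 + 4.0656 + 2.4976 + 2.431 + 1.8009 + 0.693 + 0.0189 = 13.487
Σ x·lx·mx = 40.6228; T = 40.6228/13.487 = 3.012…
r ≈ ln(R0)/T = ln(13.487)/3.012… = 0.863788… → 0.8638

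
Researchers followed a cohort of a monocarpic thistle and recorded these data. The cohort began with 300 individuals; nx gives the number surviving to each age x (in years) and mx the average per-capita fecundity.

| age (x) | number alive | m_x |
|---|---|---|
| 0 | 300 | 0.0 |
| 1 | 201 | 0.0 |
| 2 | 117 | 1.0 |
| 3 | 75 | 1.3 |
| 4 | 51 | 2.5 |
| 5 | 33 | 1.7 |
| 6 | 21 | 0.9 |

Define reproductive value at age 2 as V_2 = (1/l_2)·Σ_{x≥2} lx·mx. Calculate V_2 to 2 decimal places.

lx = nx/n0 = nx/300: 1, 0.67, 0.39, 0.25, 0.17, 0.11, 0.07
lx·mx for x ≥ 2: 0.39, 0.325, 0.425, 0.187, 0.063 → sum = 1.39
V_2 = 1.39 / l_2 = 1.39 / 0.39 = 3.564103… → 3.56

3.56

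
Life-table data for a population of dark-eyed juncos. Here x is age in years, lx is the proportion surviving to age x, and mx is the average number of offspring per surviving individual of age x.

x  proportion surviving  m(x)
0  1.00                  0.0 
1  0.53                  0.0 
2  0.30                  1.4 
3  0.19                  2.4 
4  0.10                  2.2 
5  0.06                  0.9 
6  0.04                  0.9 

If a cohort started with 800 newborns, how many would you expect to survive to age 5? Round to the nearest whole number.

Expected survivors = N0 · l_5 = 800 × 0.06 = 48 → 48

48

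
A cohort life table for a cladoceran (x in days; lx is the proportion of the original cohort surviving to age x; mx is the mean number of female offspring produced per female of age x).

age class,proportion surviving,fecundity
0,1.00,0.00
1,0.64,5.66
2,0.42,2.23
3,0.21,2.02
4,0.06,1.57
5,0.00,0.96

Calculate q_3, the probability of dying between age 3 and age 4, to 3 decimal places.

0.714

q_3 = (l_3 − l_4) / l_3 = (0.21 − 0.06) / 0.21
     = 0.15 / 0.21 = 0.714286… → 0.714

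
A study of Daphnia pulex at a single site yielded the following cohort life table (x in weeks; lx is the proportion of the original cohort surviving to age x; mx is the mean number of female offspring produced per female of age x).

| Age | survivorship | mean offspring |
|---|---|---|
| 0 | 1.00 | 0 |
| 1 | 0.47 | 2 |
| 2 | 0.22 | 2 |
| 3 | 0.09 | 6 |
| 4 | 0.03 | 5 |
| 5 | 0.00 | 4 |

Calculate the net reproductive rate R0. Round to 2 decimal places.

lx·mx by age: 0, 0.94, 0.44, 0.54, 0.15, 0
R0 = Σ lx·mx = 2.07 → 2.07

2.07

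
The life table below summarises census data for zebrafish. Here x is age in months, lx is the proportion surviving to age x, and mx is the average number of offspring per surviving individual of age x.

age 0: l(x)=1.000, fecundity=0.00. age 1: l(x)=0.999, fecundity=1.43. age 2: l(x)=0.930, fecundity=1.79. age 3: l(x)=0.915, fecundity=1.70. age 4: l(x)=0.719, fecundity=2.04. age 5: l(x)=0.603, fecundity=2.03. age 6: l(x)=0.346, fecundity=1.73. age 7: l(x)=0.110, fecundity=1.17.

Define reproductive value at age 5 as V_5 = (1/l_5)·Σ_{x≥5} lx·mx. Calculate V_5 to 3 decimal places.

3.236

lx·mx for x ≥ 5: 1.22409, 0.59858, 0.1287 → sum = 1.95137
V_5 = 1.95137 / l_5 = 1.95137 / 0.603 = 3.236103… → 3.236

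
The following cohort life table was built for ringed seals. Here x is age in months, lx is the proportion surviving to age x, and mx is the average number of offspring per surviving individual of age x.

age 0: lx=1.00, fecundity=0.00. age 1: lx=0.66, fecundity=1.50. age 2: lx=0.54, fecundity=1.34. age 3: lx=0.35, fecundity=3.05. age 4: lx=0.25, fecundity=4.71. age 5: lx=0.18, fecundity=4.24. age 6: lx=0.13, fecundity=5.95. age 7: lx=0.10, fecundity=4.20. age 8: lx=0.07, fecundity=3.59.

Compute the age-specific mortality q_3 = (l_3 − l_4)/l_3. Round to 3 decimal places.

0.286

q_3 = (l_3 − l_4) / l_3 = (0.35 − 0.25) / 0.35
     = 0.1 / 0.35 = 0.285714… → 0.286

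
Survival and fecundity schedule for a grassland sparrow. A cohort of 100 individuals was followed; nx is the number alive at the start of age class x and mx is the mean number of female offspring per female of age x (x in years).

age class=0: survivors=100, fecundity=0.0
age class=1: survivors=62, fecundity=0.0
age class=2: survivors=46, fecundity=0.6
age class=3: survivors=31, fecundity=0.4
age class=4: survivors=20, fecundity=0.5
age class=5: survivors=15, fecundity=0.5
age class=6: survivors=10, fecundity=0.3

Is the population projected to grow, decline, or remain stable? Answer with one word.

lx = nx/n0 = nx/100: 1, 0.62, 0.46, 0.31, 0.2, 0.15, 0.1
R0 = Σ lx·mx = 0 + 0 + 0.276 + 0.124 + 0.1 + 0.075 + 0.03 = 0.605
R0 < 1, so the population is declining.

declining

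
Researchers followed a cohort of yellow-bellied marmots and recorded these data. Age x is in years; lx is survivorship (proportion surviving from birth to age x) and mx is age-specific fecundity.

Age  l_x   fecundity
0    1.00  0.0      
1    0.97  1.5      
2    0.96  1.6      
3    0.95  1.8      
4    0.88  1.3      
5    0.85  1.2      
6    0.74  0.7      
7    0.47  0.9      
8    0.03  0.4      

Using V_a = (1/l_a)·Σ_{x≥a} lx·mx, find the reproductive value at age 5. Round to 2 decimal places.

2.32

lx·mx for x ≥ 5: 1.02, 0.518, 0.423, 0.012 → sum = 1.973
V_5 = 1.973 / l_5 = 1.973 / 0.85 = 2.321176… → 2.32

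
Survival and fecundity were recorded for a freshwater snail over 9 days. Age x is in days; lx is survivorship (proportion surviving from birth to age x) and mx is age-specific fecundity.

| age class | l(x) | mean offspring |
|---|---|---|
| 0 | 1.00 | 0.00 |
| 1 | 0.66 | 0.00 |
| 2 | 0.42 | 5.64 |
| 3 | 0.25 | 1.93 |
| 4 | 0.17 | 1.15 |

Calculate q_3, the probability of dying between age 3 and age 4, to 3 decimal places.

0.320

q_3 = (l_3 − l_4) / l_3 = (0.25 − 0.17) / 0.25
     = 0.08 / 0.25 = 0.32 → 0.320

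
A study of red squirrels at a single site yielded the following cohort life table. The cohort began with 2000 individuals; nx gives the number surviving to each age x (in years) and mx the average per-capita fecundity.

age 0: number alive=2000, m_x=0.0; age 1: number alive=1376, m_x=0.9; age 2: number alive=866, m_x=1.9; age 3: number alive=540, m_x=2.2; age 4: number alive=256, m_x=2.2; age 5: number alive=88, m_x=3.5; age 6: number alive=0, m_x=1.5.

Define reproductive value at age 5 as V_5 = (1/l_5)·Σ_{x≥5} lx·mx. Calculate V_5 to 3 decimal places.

lx = nx/n0 = nx/2000: 1, 0.688, 0.433, 0.27, 0.128, 0.044, 0
lx·mx for x ≥ 5: 0.154, 0 → sum = 0.154
V_5 = 0.154 / l_5 = 0.154 / 0.044 = 3.5 → 3.500

3.500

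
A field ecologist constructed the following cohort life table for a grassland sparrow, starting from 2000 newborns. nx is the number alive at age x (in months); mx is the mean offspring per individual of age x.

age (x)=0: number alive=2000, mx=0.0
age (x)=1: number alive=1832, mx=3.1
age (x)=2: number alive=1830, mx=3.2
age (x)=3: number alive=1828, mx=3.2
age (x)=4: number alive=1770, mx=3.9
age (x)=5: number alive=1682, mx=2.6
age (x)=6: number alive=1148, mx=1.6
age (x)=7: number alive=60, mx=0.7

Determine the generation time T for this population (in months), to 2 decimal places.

lx = nx/n0 = nx/2000: 1, 0.916, 0.915, 0.914, 0.885, 0.841, 0.574, 0.03
lx·mx: 0, 2.8396, 2.928, 2.9248, 3.4515, 2.1866, 0.9184, 0.021 → R0 = 15.2699
x·lx·mx: 0, 2.8396, 5.856, 8.7744, 13.806, 10.933, 5.5104, 0.147 → Σ = 47.8664
T = 47.8664 / 15.2699 = 3.13469… → 3.13

3.13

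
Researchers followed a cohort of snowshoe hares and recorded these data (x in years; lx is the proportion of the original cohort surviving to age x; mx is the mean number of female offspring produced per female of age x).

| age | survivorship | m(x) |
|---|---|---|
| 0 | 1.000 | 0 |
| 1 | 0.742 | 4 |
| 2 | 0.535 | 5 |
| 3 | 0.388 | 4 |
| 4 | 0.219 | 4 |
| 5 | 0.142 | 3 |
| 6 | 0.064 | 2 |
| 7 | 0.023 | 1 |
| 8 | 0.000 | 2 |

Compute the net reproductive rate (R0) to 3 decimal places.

8.648

lx·mx by age: 0, 2.968, 2.675, 1.552, 0.876, 0.426, 0.128, 0.023, 0
R0 = Σ lx·mx = 8.648 → 8.648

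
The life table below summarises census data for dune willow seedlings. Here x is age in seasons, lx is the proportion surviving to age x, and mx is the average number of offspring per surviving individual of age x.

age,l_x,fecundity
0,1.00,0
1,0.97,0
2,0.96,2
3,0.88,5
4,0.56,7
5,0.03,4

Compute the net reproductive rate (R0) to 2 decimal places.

10.36

lx·mx by age: 0, 0, 1.92, 4.4, 3.92, 0.12
R0 = Σ lx·mx = 10.36 → 10.36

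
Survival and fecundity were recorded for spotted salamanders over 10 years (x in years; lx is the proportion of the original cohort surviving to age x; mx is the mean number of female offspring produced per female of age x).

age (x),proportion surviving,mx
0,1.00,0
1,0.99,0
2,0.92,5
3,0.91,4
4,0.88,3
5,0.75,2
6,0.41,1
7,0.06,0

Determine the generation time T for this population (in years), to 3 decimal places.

3.177

lx·mx: 0, 0, 4.6, 3.64, 2.64, 1.5, 0.41, 0 → R0 = 12.79
x·lx·mx: 0, 0, 9.2, 10.92, 10.56, 7.5, 2.46, 0 → Σ = 40.64
T = 40.64 / 12.79 = 3.177482… → 3.177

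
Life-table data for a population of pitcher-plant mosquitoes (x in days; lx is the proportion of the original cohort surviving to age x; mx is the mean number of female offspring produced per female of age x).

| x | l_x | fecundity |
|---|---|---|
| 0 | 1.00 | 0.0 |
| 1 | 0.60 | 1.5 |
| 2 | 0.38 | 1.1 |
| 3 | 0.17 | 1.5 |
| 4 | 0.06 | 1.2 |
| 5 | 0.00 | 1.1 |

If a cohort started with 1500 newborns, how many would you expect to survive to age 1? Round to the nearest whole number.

900

Expected survivors = N0 · l_1 = 1500 × 0.60 = 900 → 900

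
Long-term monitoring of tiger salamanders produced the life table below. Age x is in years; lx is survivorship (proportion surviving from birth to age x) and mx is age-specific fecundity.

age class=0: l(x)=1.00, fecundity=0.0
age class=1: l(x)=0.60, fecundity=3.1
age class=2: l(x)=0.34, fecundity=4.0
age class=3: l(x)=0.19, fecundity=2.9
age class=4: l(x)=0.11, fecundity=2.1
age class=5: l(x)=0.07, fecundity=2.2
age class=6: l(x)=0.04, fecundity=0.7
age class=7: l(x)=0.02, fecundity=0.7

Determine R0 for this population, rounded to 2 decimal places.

4.20

lx·mx by age: 0, 1.86, 1.36, 0.551, 0.231, 0.154, 0.028, 0.014
R0 = Σ lx·mx = 4.198 → 4.20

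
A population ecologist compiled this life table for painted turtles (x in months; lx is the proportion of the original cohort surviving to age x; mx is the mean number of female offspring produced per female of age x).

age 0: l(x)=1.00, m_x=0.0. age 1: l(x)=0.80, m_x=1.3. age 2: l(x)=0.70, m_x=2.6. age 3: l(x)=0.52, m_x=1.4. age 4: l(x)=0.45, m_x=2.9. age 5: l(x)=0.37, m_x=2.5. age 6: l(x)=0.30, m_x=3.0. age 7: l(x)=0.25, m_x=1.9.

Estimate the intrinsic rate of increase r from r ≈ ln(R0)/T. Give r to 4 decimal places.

R0 = Σ lx·mx = 0 + 1.04 + 1.82 + 0.728 + 1.305 + 0.925 + 0.9 + 0.475 = 7.193
Σ x·lx·mx = 25.434; T = 25.434/7.193 = 3.53594…
r ≈ ln(R0)/T = ln(7.193)/3.53594… = 0.558016… → 0.5580

0.5580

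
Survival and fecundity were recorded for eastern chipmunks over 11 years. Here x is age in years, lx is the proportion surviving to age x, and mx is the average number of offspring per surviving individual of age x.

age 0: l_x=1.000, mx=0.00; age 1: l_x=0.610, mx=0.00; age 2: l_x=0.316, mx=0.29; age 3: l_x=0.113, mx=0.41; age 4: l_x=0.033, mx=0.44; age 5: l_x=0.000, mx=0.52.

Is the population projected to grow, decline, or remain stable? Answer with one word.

R0 = Σ lx·mx = 0 + 0 + 0.09164 + 0.04633 + 0.01452 + 0 = 0.15249
R0 < 1, so the population is declining.

declining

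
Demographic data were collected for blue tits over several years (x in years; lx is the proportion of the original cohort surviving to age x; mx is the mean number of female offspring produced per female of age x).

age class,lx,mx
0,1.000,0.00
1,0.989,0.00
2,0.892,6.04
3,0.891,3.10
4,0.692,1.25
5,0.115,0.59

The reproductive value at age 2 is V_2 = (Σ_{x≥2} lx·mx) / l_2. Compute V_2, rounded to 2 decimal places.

10.18

lx·mx for x ≥ 2: 5.38768, 2.7621, 0.865, 0.06785 → sum = 9.08263
V_2 = 9.08263 / l_2 = 9.08263 / 0.892 = 10.182321… → 10.18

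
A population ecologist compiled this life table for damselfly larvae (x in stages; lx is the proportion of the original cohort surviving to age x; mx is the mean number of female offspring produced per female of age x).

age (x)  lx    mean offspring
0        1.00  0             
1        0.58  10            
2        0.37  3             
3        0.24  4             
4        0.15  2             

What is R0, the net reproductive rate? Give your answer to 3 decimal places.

8.170

lx·mx by age: 0, 5.8, 1.11, 0.96, 0.3
R0 = Σ lx·mx = 8.17 → 8.170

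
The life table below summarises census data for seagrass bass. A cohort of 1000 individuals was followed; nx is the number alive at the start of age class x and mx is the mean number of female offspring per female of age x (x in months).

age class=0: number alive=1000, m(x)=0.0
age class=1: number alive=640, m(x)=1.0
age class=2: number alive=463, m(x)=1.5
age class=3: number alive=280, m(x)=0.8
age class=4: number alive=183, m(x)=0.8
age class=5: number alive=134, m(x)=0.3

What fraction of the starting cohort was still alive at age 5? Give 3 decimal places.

l_5 = n_5/n_0 = 134/1000 = 0.134 → 0.134

0.134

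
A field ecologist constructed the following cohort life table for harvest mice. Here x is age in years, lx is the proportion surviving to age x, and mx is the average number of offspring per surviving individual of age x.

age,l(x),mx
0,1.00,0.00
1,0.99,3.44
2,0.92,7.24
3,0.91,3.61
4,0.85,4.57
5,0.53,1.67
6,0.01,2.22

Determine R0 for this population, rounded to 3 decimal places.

lx·mx by age: 0, 3.4056, 6.6608, 3.2851, 3.8845, 0.8851, 0.0222
R0 = Σ lx·mx = 18.1433 → 18.143

18.143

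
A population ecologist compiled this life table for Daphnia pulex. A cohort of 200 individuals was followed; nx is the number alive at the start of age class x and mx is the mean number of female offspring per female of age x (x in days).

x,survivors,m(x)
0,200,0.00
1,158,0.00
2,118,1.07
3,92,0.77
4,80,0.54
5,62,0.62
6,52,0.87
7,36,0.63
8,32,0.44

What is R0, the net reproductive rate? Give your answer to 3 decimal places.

lx = nx/n0 = nx/200: 1, 0.79, 0.59, 0.46, 0.4, 0.31, 0.26, 0.18, 0.16
lx·mx by age: 0, 0, 0.6313, 0.3542, 0.216, 0.1922, 0.2262, 0.1134, 0.0704
R0 = Σ lx·mx = 1.8037 → 1.804

1.804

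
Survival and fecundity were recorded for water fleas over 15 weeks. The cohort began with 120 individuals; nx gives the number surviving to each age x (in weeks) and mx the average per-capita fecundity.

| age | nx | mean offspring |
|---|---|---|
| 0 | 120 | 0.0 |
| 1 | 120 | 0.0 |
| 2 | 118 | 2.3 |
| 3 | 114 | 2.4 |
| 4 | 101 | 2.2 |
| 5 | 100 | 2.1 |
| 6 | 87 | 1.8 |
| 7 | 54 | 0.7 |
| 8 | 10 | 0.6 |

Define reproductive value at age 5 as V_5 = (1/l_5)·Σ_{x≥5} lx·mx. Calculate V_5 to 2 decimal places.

4.10

lx = nx/n0 = nx/120: 1, 1, 0.98333…, 0.95, 0.84167…, 0.83333…, 0.725, 0.45, 0.08333…
lx·mx for x ≥ 5: 1.75…, 1.305, 0.315, 0.05… → sum = 3.42…
V_5 = 3.42… / l_5 = 3.42… / 0.833333… = 4.104… → 4.10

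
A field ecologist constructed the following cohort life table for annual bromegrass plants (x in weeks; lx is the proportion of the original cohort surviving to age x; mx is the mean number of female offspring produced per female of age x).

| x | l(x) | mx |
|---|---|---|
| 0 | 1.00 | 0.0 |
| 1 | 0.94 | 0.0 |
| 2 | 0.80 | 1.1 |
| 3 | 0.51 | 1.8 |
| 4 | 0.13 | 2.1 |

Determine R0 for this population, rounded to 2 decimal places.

lx·mx by age: 0, 0, 0.88, 0.918, 0.273
R0 = Σ lx·mx = 2.071 → 2.07

2.07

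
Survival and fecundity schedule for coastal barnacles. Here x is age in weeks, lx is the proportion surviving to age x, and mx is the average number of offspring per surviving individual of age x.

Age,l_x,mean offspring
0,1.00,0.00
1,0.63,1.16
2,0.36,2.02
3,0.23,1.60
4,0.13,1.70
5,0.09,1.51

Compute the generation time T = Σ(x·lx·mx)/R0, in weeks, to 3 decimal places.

2.223

lx·mx: 0, 0.7308, 0.7272, 0.368, 0.221, 0.1359 → R0 = 2.1829
x·lx·mx: 0, 0.7308, 1.4544, 1.104, 0.884, 0.6795 → Σ = 4.8527
T = 4.8527 / 2.1829 = 2.223052… → 2.223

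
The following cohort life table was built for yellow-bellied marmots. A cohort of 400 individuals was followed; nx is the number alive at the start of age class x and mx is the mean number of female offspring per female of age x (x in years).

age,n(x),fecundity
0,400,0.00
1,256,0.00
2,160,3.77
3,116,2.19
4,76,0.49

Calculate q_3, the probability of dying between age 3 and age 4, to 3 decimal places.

0.345

lx = nx/n0 = nx/400: 1, 0.64, 0.4, 0.29, 0.19
q_3 = (l_3 − l_4) / l_3 = (0.29 − 0.19) / 0.29
     = 0.1 / 0.29 = 0.344828… → 0.345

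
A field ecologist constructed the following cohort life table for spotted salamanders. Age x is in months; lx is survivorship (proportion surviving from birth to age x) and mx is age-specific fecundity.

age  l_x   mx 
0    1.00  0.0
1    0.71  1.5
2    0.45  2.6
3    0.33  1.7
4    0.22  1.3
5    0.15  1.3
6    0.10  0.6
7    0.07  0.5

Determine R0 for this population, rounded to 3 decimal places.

lx·mx by age: 0, 1.065, 1.17, 0.561, 0.286, 0.195, 0.06, 0.035
R0 = Σ lx·mx = 3.372 → 3.372

3.372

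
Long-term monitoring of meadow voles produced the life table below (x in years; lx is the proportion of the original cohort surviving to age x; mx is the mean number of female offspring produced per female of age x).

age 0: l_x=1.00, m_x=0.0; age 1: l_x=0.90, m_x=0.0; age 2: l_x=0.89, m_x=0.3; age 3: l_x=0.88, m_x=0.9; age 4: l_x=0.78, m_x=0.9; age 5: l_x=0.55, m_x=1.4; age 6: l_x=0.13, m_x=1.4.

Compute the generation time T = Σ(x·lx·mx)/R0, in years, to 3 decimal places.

3.929

lx·mx: 0, 0, 0.267, 0.792, 0.702, 0.77, 0.182 → R0 = 2.713
x·lx·mx: 0, 0, 0.534, 2.376, 2.808, 3.85, 1.092 → Σ = 10.66
T = 10.66 / 2.713 = 3.92923… → 3.929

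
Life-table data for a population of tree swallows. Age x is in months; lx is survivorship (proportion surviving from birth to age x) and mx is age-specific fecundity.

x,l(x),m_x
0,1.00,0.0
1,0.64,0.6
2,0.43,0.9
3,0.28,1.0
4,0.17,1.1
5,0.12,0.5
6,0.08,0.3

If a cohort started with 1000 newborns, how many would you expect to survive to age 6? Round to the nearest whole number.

Expected survivors = N0 · l_6 = 1000 × 0.08 = 80 → 80

80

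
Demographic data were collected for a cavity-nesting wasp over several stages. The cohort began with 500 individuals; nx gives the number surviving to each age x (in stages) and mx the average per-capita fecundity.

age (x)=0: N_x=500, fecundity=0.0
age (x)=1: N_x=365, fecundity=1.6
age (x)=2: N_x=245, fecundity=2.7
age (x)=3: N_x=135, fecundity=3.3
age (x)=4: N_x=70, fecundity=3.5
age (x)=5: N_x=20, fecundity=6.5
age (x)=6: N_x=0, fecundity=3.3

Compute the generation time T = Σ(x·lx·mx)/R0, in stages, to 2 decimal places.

2.36

lx = nx/n0 = nx/500: 1, 0.73, 0.49, 0.27, 0.14, 0.04, 0
lx·mx: 0, 1.168, 1.323, 0.891, 0.49, 0.26, 0 → R0 = 4.132
x·lx·mx: 0, 1.168, 2.646, 2.673, 1.96, 1.3, 0 → Σ = 9.747
T = 9.747 / 4.132 = 2.358906… → 2.36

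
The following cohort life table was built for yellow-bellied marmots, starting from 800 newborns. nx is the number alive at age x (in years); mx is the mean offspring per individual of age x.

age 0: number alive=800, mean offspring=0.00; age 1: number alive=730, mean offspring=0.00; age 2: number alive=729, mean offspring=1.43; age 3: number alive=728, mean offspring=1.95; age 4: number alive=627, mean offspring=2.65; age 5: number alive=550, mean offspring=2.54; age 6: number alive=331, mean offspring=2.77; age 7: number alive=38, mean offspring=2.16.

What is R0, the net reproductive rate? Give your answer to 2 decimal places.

8.15

lx = nx/n0 = nx/800: 1, 0.9125, 0.91125, 0.91, 0.78375, 0.6875, 0.41375, 0.0475
lx·mx by age: 0, 0, 1.303088…, 1.7745, 2.076938…, 1.74625, 1.146088…, 0.1026
R0 = Σ lx·mx = 8.149463… → 8.15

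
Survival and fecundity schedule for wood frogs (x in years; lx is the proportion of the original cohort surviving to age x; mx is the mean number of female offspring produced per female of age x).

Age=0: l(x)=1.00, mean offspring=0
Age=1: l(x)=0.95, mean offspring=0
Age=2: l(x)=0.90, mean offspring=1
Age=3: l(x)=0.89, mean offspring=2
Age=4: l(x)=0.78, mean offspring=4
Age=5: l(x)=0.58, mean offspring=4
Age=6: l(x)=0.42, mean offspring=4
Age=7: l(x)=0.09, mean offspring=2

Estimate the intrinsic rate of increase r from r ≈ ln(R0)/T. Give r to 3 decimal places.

0.539

R0 = Σ lx·mx = 0 + 0 + 0.9 + 1.78 + 3.12 + 2.32 + 1.68 + 0.18 = 9.98
Σ x·lx·mx = 42.56; T = 42.56/9.98 = 4.26453…
r ≈ ln(R0)/T = ln(9.98)/4.26453… = 0.53947… → 0.539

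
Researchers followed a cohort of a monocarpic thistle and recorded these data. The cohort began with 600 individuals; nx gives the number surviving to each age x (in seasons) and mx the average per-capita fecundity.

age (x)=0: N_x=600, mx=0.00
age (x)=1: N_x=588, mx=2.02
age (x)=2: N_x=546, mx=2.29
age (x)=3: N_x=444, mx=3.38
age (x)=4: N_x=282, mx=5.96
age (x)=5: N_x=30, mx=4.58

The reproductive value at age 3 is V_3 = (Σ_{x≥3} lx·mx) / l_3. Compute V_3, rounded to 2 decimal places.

7.47

lx = nx/n0 = nx/600: 1, 0.98, 0.91, 0.74, 0.47, 0.05
lx·mx for x ≥ 3: 2.5012, 2.8012, 0.229 → sum = 5.5314
V_3 = 5.5314 / l_3 = 5.5314 / 0.74 = 7.474865… → 7.47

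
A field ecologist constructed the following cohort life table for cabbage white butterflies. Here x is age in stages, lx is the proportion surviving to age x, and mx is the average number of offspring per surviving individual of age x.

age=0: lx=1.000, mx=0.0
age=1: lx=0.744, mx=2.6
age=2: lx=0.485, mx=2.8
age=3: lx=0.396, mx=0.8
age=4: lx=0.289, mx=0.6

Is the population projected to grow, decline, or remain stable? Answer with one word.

growing

R0 = Σ lx·mx = 0 + 1.9344 + 1.358 + 0.3168 + 0.1734 = 3.7826
R0 > 1, so the population is growing.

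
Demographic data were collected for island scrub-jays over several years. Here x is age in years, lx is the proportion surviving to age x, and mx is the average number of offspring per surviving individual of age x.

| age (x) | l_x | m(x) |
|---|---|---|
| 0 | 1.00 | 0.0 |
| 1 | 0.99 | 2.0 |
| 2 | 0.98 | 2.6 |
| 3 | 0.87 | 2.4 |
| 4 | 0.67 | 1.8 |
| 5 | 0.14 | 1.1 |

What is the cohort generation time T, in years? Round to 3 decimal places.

2.374

lx·mx: 0, 1.98, 2.548, 2.088, 1.206, 0.154 → R0 = 7.976
x·lx·mx: 0, 1.98, 5.096, 6.264, 4.824, 0.77 → Σ = 18.934
T = 18.934 / 7.976 = 2.373872… → 2.374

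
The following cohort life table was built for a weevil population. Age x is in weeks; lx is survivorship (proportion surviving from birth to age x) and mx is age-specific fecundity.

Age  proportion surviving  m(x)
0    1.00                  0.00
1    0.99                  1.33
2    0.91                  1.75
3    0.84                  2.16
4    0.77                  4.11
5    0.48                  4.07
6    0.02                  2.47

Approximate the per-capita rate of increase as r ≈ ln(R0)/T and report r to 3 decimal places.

R0 = Σ lx·mx = 0 + 1.3167 + 1.5925 + 1.8144 + 3.1647 + 1.9536 + 0.0494 = 9.8913
Σ x·lx·mx = 32.6681; T = 32.6681/9.8913 = 3.30271…
r ≈ ln(R0)/T = ln(9.8913)/3.30271… = 0.69387… → 0.694

0.694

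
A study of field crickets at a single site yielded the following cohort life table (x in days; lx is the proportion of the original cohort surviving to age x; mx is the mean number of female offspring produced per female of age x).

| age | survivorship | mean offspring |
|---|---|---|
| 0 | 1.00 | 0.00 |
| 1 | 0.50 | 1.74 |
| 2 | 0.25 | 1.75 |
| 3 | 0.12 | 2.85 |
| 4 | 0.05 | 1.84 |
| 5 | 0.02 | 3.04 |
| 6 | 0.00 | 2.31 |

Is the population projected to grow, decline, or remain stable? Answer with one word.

growing

R0 = Σ lx·mx = 0 + 0.87 + 0.4375 + 0.342 + 0.092 + 0.0608 + 0 = 1.8023
R0 > 1, so the population is growing.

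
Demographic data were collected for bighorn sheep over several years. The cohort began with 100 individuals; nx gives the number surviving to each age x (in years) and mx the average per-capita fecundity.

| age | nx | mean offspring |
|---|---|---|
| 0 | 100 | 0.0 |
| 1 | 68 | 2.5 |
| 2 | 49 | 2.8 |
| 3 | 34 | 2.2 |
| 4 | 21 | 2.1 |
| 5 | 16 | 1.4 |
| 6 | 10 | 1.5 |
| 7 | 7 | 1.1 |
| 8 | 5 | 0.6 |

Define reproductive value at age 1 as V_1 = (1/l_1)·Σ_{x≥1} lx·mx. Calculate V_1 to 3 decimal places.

lx = nx/n0 = nx/100: 1, 0.68, 0.49, 0.34, 0.21, 0.16, 0.1, 0.07, 0.05
lx·mx for x ≥ 1: 1.7, 1.372, 0.748, 0.441, 0.224, 0.15, 0.077, 0.03 → sum = 4.742
V_1 = 4.742 / l_1 = 4.742 / 0.68 = 6.973529… → 6.974

6.974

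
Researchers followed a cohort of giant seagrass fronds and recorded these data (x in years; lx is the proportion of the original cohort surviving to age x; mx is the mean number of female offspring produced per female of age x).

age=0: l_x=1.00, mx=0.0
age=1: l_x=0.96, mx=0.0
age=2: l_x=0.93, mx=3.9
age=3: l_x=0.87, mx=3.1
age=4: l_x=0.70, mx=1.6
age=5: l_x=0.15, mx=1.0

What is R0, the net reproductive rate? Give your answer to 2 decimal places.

lx·mx by age: 0, 0, 3.627, 2.697, 1.12, 0.15
R0 = Σ lx·mx = 7.594 → 7.59

7.59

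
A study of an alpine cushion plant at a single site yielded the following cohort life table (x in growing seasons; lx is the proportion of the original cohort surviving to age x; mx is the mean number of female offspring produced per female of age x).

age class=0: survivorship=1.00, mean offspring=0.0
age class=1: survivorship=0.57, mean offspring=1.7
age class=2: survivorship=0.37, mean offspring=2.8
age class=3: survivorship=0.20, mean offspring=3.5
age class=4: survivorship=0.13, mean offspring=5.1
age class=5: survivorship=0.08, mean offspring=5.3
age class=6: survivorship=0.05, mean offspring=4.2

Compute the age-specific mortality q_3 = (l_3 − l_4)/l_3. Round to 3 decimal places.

q_3 = (l_3 − l_4) / l_3 = (0.2 − 0.13) / 0.2
     = 0.07 / 0.2 = 0.35 → 0.350

0.350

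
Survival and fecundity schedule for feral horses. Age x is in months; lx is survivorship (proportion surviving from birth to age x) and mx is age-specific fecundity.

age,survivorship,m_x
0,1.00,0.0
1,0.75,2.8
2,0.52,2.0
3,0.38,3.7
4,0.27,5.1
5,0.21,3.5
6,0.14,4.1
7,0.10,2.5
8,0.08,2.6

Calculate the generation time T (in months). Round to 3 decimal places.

lx·mx: 0, 2.1, 1.04, 1.406, 1.377, 0.735, 0.574, 0.25, 0.208 → R0 = 7.69
x·lx·mx: 0, 2.1, 2.08, 4.218, 5.508, 3.675, 3.444, 1.75, 1.664 → Σ = 24.439
T = 24.439 / 7.69 = 3.178023… → 3.178

3.178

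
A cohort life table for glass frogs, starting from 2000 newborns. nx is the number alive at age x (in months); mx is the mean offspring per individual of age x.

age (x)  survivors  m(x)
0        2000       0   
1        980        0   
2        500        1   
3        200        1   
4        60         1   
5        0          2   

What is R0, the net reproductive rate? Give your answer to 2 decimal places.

0.38

lx = nx/n0 = nx/2000: 1, 0.49, 0.25, 0.1, 0.03, 0
lx·mx by age: 0, 0, 0.25, 0.1, 0.03, 0
R0 = Σ lx·mx = 0.38 → 0.38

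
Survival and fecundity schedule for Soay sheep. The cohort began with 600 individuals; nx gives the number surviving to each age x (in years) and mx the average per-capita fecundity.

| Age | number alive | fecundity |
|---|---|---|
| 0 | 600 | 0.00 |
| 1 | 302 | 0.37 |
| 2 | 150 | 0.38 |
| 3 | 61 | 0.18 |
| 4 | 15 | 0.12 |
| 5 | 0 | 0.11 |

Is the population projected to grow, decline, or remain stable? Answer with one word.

declining

lx = nx/n0 = nx/600: 1, 0.50333…, 0.25, 0.10167…, 0.025, 0
R0 = Σ lx·mx = 0 + 0.186233… + 0.095 + 0.0183… + 0.003 + 0 = 0.302533…
R0 < 1, so the population is declining.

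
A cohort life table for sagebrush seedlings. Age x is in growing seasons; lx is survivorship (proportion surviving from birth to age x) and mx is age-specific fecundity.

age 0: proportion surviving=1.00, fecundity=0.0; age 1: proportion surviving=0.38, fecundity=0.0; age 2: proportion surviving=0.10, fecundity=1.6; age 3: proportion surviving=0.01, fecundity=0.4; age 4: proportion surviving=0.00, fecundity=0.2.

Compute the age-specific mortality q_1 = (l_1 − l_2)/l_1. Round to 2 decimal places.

0.74

q_1 = (l_1 − l_2) / l_1 = (0.38 − 0.1) / 0.38
     = 0.28 / 0.38 = 0.736842… → 0.74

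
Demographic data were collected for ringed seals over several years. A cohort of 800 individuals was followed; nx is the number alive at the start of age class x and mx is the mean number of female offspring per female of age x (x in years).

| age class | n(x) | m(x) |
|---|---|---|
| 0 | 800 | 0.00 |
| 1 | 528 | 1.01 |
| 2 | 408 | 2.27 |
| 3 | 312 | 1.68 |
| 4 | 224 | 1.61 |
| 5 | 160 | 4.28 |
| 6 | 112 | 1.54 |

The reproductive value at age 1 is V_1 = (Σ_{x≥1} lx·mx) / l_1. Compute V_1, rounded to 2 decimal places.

6.06

lx = nx/n0 = nx/800: 1, 0.66, 0.51, 0.39, 0.28, 0.2, 0.14
lx·mx for x ≥ 1: 0.6666, 1.1577, 0.6552, 0.4508, 0.856, 0.2156 → sum = 4.0019
V_1 = 4.0019 / l_1 = 4.0019 / 0.66 = 6.063485… → 6.06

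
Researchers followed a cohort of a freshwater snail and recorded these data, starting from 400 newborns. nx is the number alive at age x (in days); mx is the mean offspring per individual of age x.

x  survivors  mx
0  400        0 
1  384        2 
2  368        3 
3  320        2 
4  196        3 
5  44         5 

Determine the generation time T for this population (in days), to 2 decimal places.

2.51

lx = nx/n0 = nx/400: 1, 0.96, 0.92, 0.8, 0.49, 0.11
lx·mx: 0, 1.92, 2.76, 1.6, 1.47, 0.55 → R0 = 8.3
x·lx·mx: 0, 1.92, 5.52, 4.8, 5.88, 2.75 → Σ = 20.87
T = 20.87 / 8.3 = 2.514458… → 2.51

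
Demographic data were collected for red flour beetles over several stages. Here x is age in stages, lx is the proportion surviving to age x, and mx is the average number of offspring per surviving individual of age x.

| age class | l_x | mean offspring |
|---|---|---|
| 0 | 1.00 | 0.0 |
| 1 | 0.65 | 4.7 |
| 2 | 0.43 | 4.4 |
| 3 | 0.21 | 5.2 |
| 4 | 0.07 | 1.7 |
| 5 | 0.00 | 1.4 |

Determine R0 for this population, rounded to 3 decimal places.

6.158

lx·mx by age: 0, 3.055, 1.892, 1.092, 0.119, 0
R0 = Σ lx·mx = 6.158 → 6.158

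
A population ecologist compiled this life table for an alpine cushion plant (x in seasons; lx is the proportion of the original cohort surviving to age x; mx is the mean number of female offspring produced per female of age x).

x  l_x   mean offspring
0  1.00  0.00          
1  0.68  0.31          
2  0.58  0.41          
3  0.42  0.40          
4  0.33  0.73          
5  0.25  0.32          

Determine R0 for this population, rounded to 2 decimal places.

0.94

lx·mx by age: 0, 0.2108, 0.2378, 0.168, 0.2409, 0.08
R0 = Σ lx·mx = 0.9375 → 0.94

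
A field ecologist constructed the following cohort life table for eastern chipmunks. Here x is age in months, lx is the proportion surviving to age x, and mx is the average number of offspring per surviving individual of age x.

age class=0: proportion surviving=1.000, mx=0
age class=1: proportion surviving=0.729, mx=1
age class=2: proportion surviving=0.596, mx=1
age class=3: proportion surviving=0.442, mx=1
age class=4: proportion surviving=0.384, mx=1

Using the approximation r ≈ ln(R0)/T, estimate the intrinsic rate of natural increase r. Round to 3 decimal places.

R0 = Σ lx·mx = 0 + 0.729 + 0.596 + 0.442 + 0.384 = 2.151
Σ x·lx·mx = 4.783; T = 4.783/2.151 = 2.22362…
r ≈ ln(R0)/T = ln(2.151)/2.22362… = 0.34445… → 0.344

0.344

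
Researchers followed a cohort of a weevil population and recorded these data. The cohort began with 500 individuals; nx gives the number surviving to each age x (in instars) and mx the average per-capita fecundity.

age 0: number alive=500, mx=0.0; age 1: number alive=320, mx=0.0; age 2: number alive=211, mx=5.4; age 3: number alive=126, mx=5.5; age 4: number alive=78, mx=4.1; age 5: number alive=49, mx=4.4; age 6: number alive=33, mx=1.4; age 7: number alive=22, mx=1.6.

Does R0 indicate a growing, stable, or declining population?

growing

lx = nx/n0 = nx/500: 1, 0.64, 0.422, 0.252, 0.156, 0.098, 0.066, 0.044
R0 = Σ lx·mx = 0 + 0 + 2.2788 + 1.386 + 0.6396 + 0.4312 + 0.0924 + 0.0704 = 4.8984
R0 > 1, so the population is growing.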